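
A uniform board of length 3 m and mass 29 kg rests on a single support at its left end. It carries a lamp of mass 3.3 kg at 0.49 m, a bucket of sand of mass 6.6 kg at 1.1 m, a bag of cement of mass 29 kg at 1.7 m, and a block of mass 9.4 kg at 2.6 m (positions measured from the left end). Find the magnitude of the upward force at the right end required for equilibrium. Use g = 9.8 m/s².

F ≈ 412 N

About the left end:
Beam weight: 29 × 9.8 = 284.2 N down at 1.5 m → arm 1.5 m, τ = 284.2 × 1.5 = 426.3 N·m clockwise.
Lamp: 3.3 × 9.8 = 32.34 N down at 0.49 m → arm 0.49 m, τ = 32.34 × 0.49 = 15.85 N·m clockwise.
Bucket of sand: 6.6 × 9.8 = 64.68 N down at 1.1 m → arm 1.1 m, τ = 64.68 × 1.1 = 71.15 N·m clockwise.
Bag of cement: 29 × 9.8 = 284.2 N down at 1.7 m → arm 1.7 m, τ = 284.2 × 1.7 = 483.1 N·m clockwise.
Block: 9.4 × 9.8 = 92.12 N down at 2.6 m → arm 2.6 m, τ = 92.12 × 2.6 = 239.5 N·m clockwise.
Net moment of the loads = 1236 N·m clockwise.
The upward force F acts at the right end, arm 3 m, giving F × 3 counterclockwise.
Στ = 0 ⇒ F × 3 = 1236 ⇒ F = 1236 / 3 = 412 N.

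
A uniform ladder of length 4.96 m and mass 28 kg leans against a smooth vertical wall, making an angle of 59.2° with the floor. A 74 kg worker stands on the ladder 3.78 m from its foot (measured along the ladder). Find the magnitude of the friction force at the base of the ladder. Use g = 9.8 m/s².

f ≈ 411 N

About the foot of the ladder:
Ladder weight 28×9.8 = 274.4 N acts at 2.48 m along the ladder; its horizontal arm is 2.48·cos59.2° = 1.27 m → τ = 348.5 N·m clockwise.
Worker: 74×9.8 = 725.2 N at 3.78 m → arm 1.936 m → τ = 1404 N·m clockwise.
Wall normal N acts horizontally at the top; its moment arm is the height L sinθ = 4.96·sin59.2° = 4.26 m, counterclockwise.
Στ = 0 ⇒ N × 4.26 = 1752 ⇒ N = 411 N.
ΣFx = 0: friction at the foot balances the wall's push, so f = N_wall = 411 N.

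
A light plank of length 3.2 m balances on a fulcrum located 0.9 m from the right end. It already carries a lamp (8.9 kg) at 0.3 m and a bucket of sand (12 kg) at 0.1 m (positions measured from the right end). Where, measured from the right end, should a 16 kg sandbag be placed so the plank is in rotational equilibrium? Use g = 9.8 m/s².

Take moments about the fulcrum (at 0.9 m from the right end).
Lamp: 8.9 × 9.8 = 87.22 N down at 0.3 m → arm 0.6 m, τ = 87.22 × 0.6 = 52.33 N·m clockwise.
Bucket of sand: 12 × 9.8 = 117.6 N down at 0.1 m → arm 0.8 m, τ = 117.6 × 0.8 = 94.08 N·m clockwise.
Net moment of existing loads = 146.4 N·m clockwise.
The sandbag weighs 16 × 9.8 = 156.8 N and must supply an equal counterclockwise moment, so its lever arm about the fulcrum is 146.4 / 156.8 = 0.934 m.
That puts it at 0.9 + 0.934 = 1.83 m from the right end.

x ≈ 1.83 m from the right end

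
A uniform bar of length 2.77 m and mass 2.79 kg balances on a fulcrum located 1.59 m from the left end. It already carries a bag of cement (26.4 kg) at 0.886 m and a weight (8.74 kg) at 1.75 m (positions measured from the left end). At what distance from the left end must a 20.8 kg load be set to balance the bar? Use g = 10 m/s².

Choose the fulcrum (at 1.59 m from the left end) as the axis so the support reaction has zero arm there.
Beam weight: 2.79 × 10 = 27.9 N down at 1.385 m → arm 0.205 m, τ = 27.9 × 0.205 = 5.719 N·m counterclockwise.
Bag of cement: 26.4 × 10 = 264 N down at 0.886 m → arm 0.704 m, τ = 264 × 0.704 = 185.9 N·m counterclockwise.
Weight: 8.74 × 10 = 87.4 N down at 1.75 m → arm 0.16 m, τ = 87.4 × 0.16 = 13.98 N·m clockwise.
Net moment of existing loads = 177.6 N·m counterclockwise.
The load weighs 20.8 × 10 = 208 N and must supply an equal clockwise moment, so its lever arm about the fulcrum is 177.6 / 208 = 0.854 m.
That puts it at 1.59 + 0.854 = 2.44 m from the left end.

x ≈ 2.44 m from the left end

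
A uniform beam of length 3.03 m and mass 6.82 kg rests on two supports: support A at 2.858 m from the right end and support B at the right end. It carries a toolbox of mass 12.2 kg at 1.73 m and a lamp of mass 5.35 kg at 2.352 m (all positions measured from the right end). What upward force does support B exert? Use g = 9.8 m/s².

R_B ≈ 87.9 N

Take moments about support A.
Beam weight: 6.82 × 9.8 = 66.84 N down at 1.515 m → arm 1.343 m, τ = 66.84 × 1.343 = 89.77 N·m clockwise.
Toolbox: 12.2 × 9.8 = 119.6 N down at 1.73 m → arm 1.128 m, τ = 119.6 × 1.128 = 134.9 N·m clockwise.
Lamp: 5.35 × 9.8 = 52.43 N down at 2.352 m → arm 0.506 m, τ = 52.43 × 0.506 = 26.53 N·m clockwise.
Net load moment about support A = 251.2 N·m clockwise.
Reaction R at support B is upward at 0 m, arm 2.858 m → moment R × 2.858 counterclockwise.
Balancing moments: R × 2.858 = 251.2, giving R = 87.9 N.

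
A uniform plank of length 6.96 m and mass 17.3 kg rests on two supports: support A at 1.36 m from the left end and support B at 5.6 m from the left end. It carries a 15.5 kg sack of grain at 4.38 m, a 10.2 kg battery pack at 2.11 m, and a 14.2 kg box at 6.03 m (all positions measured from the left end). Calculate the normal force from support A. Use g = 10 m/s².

R_A ≈ 201 N

Take moments about support B.
Beam weight: 17.3 × 10 = 173 N down at 3.48 m → arm 2.12 m, τ = 173 × 2.12 = 366.8 N·m counterclockwise.
Sack of grain: 15.5 × 10 = 155 N down at 4.38 m → arm 1.22 m, τ = 155 × 1.22 = 189.1 N·m counterclockwise.
Battery pack: 10.2 × 10 = 102 N down at 2.11 m → arm 3.49 m, τ = 102 × 3.49 = 356 N·m counterclockwise.
Box: 14.2 × 10 = 142 N down at 6.03 m → arm 0.43 m, τ = 142 × 0.43 = 61.06 N·m clockwise.
Net load moment about support B = 850.8 N·m counterclockwise.
Reaction R at support A is upward at 1.36 m, arm 4.24 m → moment R × 4.24 clockwise.
For rotational equilibrium, R × 4.24 = 850.8, so R = 201 N.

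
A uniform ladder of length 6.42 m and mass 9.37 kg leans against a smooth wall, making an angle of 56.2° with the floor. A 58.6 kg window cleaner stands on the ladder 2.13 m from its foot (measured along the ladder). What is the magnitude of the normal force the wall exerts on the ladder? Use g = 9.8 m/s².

Taking torques about the foot of the ladder:
Ladder weight 9.37×9.8 = 91.83 N acts at 3.21 m along the ladder; its horizontal arm is 3.21·cos56.2° = 1.786 m → τ = 164 N·m clockwise.
Window cleaner: 58.6×9.8 = 574.3 N at 2.13 m → arm 1.185 m → τ = 680.5 N·m clockwise.
Wall normal N acts horizontally at the top; its moment arm is the height L sinθ = 6.42·sin56.2° = 5.335 m, counterclockwise.
Στ = 0 ⇒ N × 5.335 = 844.5 ⇒ N = 158 N.

N_wall ≈ 158 N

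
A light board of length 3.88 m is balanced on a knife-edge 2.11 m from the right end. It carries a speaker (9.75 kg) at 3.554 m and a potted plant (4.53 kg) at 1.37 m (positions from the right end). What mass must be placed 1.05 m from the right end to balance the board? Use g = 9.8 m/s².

Take moments about the knife-edge (at 2.11 m from the right end).
Speaker: 9.75 × 9.8 = 95.55 N down at 3.554 m → arm 1.444 m, τ = 95.55 × 1.444 = 138 N·m counterclockwise.
Potted plant: 4.53 × 9.8 = 44.39 N down at 1.37 m → arm 0.74 m, τ = 44.39 × 0.74 = 32.85 N·m clockwise.
Net moment of known loads = 105.2 N·m counterclockwise.
An unknown mass m at 1.05 m has arm 1.06 m; its moment is m·g·1.06 clockwise.
For rotational equilibrium, m × 9.8 × 1.06 = 105.2, so m = 105.2 / (9.8 × 1.06) = 10.1 kg.

m ≈ 10.1 kg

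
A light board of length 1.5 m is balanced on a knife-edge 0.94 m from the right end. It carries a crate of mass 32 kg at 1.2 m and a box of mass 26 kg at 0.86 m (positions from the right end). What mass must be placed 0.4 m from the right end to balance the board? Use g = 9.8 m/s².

m ≈ 11.6 kg

Taking torques about the knife-edge (at 0.94 m from the right end):
Crate: 32 × 9.8 = 313.6 N down at 1.2 m → arm 0.26 m, τ = 313.6 × 0.26 = 81.54 N·m counterclockwise.
Box: 26 × 9.8 = 254.8 N down at 0.86 m → arm 0.08 m, τ = 254.8 × 0.08 = 20.38 N·m clockwise.
Net moment of known loads = 61.16 N·m counterclockwise.
An unknown mass m at 0.4 m has arm 0.54 m; its moment is m·g·0.54 clockwise.
Στ = 0 ⇒ m × 9.8 × 0.54 = 61.16 ⇒ m = 61.16 / (9.8 × 0.54) = 11.6 kg.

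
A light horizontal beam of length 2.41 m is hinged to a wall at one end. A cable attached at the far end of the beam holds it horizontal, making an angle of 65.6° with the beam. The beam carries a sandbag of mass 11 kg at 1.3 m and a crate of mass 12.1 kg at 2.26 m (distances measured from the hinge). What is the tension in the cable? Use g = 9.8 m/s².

Take moments about the hinge.
Sandbag: 11 × 9.8 = 107.8 N down at 1.3 m → arm 1.3 m, τ = 107.8 × 1.3 = 140.1 N·m clockwise.
Crate: 12.1 × 9.8 = 118.6 N down at 2.26 m → arm 2.26 m, τ = 118.6 × 2.26 = 268 N·m clockwise.
Total clockwise load moment = 408.1 N·m.
The cable tension T acts at 2.41 m; only its component perpendicular to the beam, T sinθ, produces torque. sin 65.6° = 0.9107.
Balancing moments: T × 2.41 × 0.9107 = 408.1, giving T = 408.1 / 2.195 = 186 N.

T ≈ 186 N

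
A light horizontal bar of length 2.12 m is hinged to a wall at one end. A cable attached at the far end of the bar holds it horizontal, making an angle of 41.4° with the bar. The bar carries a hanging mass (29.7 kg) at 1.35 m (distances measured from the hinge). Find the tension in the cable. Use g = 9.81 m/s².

Choose the hinge as the axis so the unknown hinge reaction has zero arm there.
Hanging mass: 29.7 × 9.81 = 291.4 N down at 1.35 m → arm 1.35 m, τ = 291.4 × 1.35 = 393.4 N·m clockwise.
Total clockwise load moment = 393.4 N·m.
The cable tension T acts at 2.12 m; only its component perpendicular to the bar, T sinθ, produces torque. sin 41.4° = 0.6613.
Setting net torque to zero: T × 2.12 × 0.6613 = 393.4 → T = 393.4 / 1.402 = 281 N.

T ≈ 281 N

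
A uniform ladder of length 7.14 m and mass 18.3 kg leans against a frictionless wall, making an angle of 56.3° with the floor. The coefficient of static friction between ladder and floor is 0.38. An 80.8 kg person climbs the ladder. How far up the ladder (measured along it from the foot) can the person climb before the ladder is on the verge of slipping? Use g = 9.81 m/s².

d ≈ 4.18 m

Sum moments about the foot of the ladder (the floor normal and friction both act there and drop out).
Ladder weight 18.3×9.81 = 179.5 N acts at 3.57 m along the ladder; its horizontal arm is 3.57·cos56.3° = 1.981 m → τ = 355.6 N·m clockwise.
Person weight 80.8×9.81 = 792.6 N at distance d → arm d·cos56.3° → τ = 792.6·d·0.5548 clockwise.
Wall normal N at the top has arm L sinθ = 5.94 m counterclockwise, so Στ = 0 gives N·5.94 = 355.6 + 439.7·d.
ΣFy = 0 ⇒ N_floor = 972.1 N, so the maximum friction is μ_s·N_floor = 0.38×972.1 = 369.4 N. ΣFx = 0 ⇒ N_wall = f, so at the slipping point N = 369.4 N.
Substituting: 369.4×5.94 = 355.6 + 439.7·d ⇒ d = (2194 − 355.6) / 439.7 = 4.18 m.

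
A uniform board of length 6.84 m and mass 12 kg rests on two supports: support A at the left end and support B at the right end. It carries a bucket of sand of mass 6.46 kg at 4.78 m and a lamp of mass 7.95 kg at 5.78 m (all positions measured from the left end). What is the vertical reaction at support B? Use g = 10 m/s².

Choose support A as the axis so its reaction then has zero moment arm.
Beam weight: 12 × 10 = 120 N down at 3.42 m → arm 3.42 m, τ = 120 × 3.42 = 410.4 N·m clockwise.
Bucket of sand: 6.46 × 10 = 64.6 N down at 4.78 m → arm 4.78 m, τ = 64.6 × 4.78 = 308.8 N·m clockwise.
Lamp: 7.95 × 10 = 79.5 N down at 5.78 m → arm 5.78 m, τ = 79.5 × 5.78 = 459.5 N·m clockwise.
Net load moment about support A = 1179 N·m clockwise.
Reaction R at support B is upward at 6.84 m, arm 6.84 m → moment R × 6.84 counterclockwise.
Στ = 0 ⇒ R × 6.84 = 1179 ⇒ R = 172 N.

R_B ≈ 172 N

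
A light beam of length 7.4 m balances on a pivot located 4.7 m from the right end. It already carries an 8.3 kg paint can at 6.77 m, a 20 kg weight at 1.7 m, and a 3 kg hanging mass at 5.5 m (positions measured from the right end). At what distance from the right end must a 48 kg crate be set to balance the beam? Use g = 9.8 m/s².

Taking torques about the pivot (at 4.7 m from the right end):
Paint can: 8.3 × 9.8 = 81.34 N down at 6.77 m → arm 2.07 m, τ = 81.34 × 2.07 = 168.4 N·m counterclockwise.
Weight: 20 × 9.8 = 196 N down at 1.7 m → arm 3 m, τ = 196 × 3 = 588 N·m clockwise.
Hanging mass: 3 × 9.8 = 29.4 N down at 5.5 m → arm 0.8 m, τ = 29.4 × 0.8 = 23.52 N·m counterclockwise.
Net moment of existing loads = 396.1 N·m clockwise.
The crate weighs 48 × 9.8 = 470.4 N and must supply an equal counterclockwise moment, so its lever arm about the pivot is 396.1 / 470.4 = 0.842 m.
That puts it at 4.7 + 0.842 = 5.54 m from the right end.

x ≈ 5.54 m from the right end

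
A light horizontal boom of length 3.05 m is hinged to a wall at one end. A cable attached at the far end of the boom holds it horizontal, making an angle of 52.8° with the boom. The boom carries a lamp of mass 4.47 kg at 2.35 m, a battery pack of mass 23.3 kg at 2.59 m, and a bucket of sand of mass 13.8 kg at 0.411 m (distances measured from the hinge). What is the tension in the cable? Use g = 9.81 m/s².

Sum moments about the hinge (the unknown hinge reaction has zero arm there).
Lamp: 4.47 × 9.81 = 43.85 N down at 2.35 m → arm 2.35 m, τ = 43.85 × 2.35 = 103 N·m clockwise.
Battery pack: 23.3 × 9.81 = 228.6 N down at 2.59 m → arm 2.59 m, τ = 228.6 × 2.59 = 592.1 N·m clockwise.
Bucket of sand: 13.8 × 9.81 = 135.4 N down at 0.411 m → arm 0.411 m, τ = 135.4 × 0.411 = 55.65 N·m clockwise.
Total clockwise load moment = 750.8 N·m.
The cable tension T acts at 3.05 m; only its component perpendicular to the boom, T sinθ, produces torque. sin 52.8° = 0.7965.
For rotational equilibrium, T × 3.05 × 0.7965 = 750.8, so T = 750.8 / 2.429 = 309 N.

T ≈ 309 N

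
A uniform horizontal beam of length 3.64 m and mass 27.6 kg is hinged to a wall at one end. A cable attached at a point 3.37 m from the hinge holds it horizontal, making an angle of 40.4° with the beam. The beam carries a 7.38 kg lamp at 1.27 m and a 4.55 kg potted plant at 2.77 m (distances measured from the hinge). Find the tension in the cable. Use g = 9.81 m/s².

T ≈ 324 N

About the hinge:
Beam weight: 27.6 × 9.81 = 270.8 N down at 1.82 m → arm 1.82 m, τ = 270.8 × 1.82 = 492.9 N·m clockwise.
Lamp: 7.38 × 9.81 = 72.4 N down at 1.27 m → arm 1.27 m, τ = 72.4 × 1.27 = 91.95 N·m clockwise.
Potted plant: 4.55 × 9.81 = 44.64 N down at 2.77 m → arm 2.77 m, τ = 44.64 × 2.77 = 123.7 N·m clockwise.
Total clockwise load moment = 708.6 N·m.
The cable tension T acts at 3.37 m; only its component perpendicular to the beam, T sinθ, produces torque. sin 40.4° = 0.6481.
For rotational equilibrium, T × 3.37 × 0.6481 = 708.6, so T = 708.6 / 2.184 = 324 N.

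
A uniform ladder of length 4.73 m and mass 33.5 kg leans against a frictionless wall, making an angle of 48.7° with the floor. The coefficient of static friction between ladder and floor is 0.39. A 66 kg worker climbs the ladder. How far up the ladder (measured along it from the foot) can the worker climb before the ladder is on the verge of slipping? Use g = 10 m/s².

d ≈ 1.97 m

About the foot of the ladder:
Ladder weight 33.5×10 = 335 N acts at 2.365 m along the ladder; its horizontal arm is 2.365·cos48.7° = 1.561 m → τ = 522.9 N·m clockwise.
Worker weight 66×10 = 660 N at distance d → arm d·cos48.7° → τ = 660·d·0.66 clockwise.
Wall normal N at the top has arm L sinθ = 3.553 m counterclockwise, so Στ = 0 gives N·3.553 = 522.9 + 435.6·d.
ΣFy = 0 ⇒ N_floor = 995 N, so the maximum friction is μ_s·N_floor = 0.39×995 = 388.1 N. ΣFx = 0 ⇒ N_wall = f, so at the slipping point N = 388.1 N.
Substituting: 388.1×3.553 = 522.9 + 435.6·d ⇒ d = (1379 − 522.9) / 435.6 = 1.97 m.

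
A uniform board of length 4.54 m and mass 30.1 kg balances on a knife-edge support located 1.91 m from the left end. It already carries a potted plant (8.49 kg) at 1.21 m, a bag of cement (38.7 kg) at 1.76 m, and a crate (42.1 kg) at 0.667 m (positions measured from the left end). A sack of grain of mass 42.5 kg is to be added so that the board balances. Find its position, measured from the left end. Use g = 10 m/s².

x ≈ 3.16 m from the left end

Sum moments about the knife-edge support (at 1.91 m from the left end) (the support reaction has zero arm there).
Beam weight: 30.1 × 10 = 301 N down at 2.27 m → arm 0.36 m, τ = 301 × 0.36 = 108.4 N·m clockwise.
Potted plant: 8.49 × 10 = 84.9 N down at 1.21 m → arm 0.7 m, τ = 84.9 × 0.7 = 59.43 N·m counterclockwise.
Bag of cement: 38.7 × 10 = 387 N down at 1.76 m → arm 0.15 m, τ = 387 × 0.15 = 58.05 N·m counterclockwise.
Crate: 42.1 × 10 = 421 N down at 0.667 m → arm 1.243 m, τ = 421 × 1.243 = 523.3 N·m counterclockwise.
Net moment of existing loads = 532.4 N·m counterclockwise.
The sack of grain weighs 42.5 × 10 = 425 N and must supply an equal clockwise moment, so its lever arm about the knife-edge support is 532.4 / 425 = 1.25 m.
That puts it at 1.91 + 1.25 = 3.16 m from the left end.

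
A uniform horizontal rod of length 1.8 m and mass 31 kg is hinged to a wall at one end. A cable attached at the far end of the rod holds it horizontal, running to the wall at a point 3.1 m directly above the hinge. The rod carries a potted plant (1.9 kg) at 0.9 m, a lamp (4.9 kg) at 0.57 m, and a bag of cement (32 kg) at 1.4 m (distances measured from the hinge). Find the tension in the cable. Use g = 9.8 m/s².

T ≈ 486 N

About the hinge:
Beam weight: 31 × 9.8 = 303.8 N down at 0.9 m → arm 0.9 m, τ = 303.8 × 0.9 = 273.4 N·m clockwise.
Potted plant: 1.9 × 9.8 = 18.62 N down at 0.9 m → arm 0.9 m, τ = 18.62 × 0.9 = 16.76 N·m clockwise.
Lamp: 4.9 × 9.8 = 48.02 N down at 0.57 m → arm 0.57 m, τ = 48.02 × 0.57 = 27.37 N·m clockwise.
Bag of cement: 32 × 9.8 = 313.6 N down at 1.4 m → arm 1.4 m, τ = 313.6 × 1.4 = 439 N·m clockwise.
Total clockwise load moment = 756.5 N·m.
The cable tension T acts at 1.8 m; only its component perpendicular to the rod, T sinθ, produces torque. sinθ = h/√(h²+d²) = 3.1/√(3.1²+1.8²) = 0.8648.
Setting net torque to zero: T × 1.8 × 0.8648 = 756.5 → T = 756.5 / 1.557 = 486 N.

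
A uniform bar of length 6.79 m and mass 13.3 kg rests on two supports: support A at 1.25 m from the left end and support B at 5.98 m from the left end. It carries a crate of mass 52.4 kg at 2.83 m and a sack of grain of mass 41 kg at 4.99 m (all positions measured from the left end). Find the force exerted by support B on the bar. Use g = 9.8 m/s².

R_B ≈ 548 N

About support A:
Beam weight: 13.3 × 9.8 = 130.3 N down at 3.395 m → arm 2.145 m, τ = 130.3 × 2.145 = 279.5 N·m clockwise.
Crate: 52.4 × 9.8 = 513.5 N down at 2.83 m → arm 1.58 m, τ = 513.5 × 1.58 = 811.3 N·m clockwise.
Sack of grain: 41 × 9.8 = 401.8 N down at 4.99 m → arm 3.74 m, τ = 401.8 × 3.74 = 1503 N·m clockwise.
Net load moment about support A = 2594 N·m clockwise.
Reaction R at support B is upward at 5.98 m, arm 4.73 m → moment R × 4.73 counterclockwise.
Στ = 0 ⇒ R × 4.73 = 2594 ⇒ R = 548 N.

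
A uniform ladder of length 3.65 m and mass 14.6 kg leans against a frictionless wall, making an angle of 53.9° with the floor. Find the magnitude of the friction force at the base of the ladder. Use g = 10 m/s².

f ≈ 53.2 N

Sum moments about the foot of the ladder (the floor normal and friction both act there and drop out).
Ladder weight 14.6×10 = 146 N acts at 1.825 m along the ladder; its horizontal arm is 1.825·cos53.9° = 1.075 m → τ = 156.9 N·m clockwise.
Wall normal N acts horizontally at the top; its moment arm is the height L sinθ = 3.65·sin53.9° = 2.949 m, counterclockwise.
Στ = 0 ⇒ N × 2.949 = 156.9 ⇒ N = 53.2 N.
ΣFx = 0: friction at the foot balances the wall's push, so f = N_wall = 53.2 N.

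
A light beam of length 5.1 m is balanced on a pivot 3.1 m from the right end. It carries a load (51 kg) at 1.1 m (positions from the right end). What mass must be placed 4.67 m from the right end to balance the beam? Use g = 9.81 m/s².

m ≈ 65 kg

Sum moments about the pivot (at 3.1 m from the right end) (the support reaction has zero arm there).
Load: 51 × 9.81 = 500.3 N down at 1.1 m → arm 2 m, τ = 500.3 × 2 = 1001 N·m clockwise.
Net moment of known loads = 1001 N·m clockwise.
An unknown mass m at 4.67 m has arm 1.57 m; its moment is m·g·1.57 counterclockwise.
Στ = 0 ⇒ m × 9.81 × 1.57 = 1001 ⇒ m = 1001 / (9.81 × 1.57) = 65 kg.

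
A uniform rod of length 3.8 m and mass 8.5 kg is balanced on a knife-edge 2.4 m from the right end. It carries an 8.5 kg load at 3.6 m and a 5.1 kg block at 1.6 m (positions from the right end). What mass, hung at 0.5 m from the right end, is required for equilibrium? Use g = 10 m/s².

Sum moments about the knife-edge (at 2.4 m from the right end) (the support reaction has zero arm there).
Beam weight: 8.5 × 10 = 85 N down at 1.9 m → arm 0.5 m, τ = 85 × 0.5 = 42.5 N·m clockwise.
Load: 8.5 × 10 = 85 N down at 3.6 m → arm 1.2 m, τ = 85 × 1.2 = 102 N·m counterclockwise.
Block: 5.1 × 10 = 51 N down at 1.6 m → arm 0.8 m, τ = 51 × 0.8 = 40.8 N·m clockwise.
Net moment of known loads = 18.7 N·m counterclockwise.
An unknown mass m at 0.5 m has arm 1.9 m; its moment is m·g·1.9 clockwise.
Setting net torque to zero: m × 10 × 1.9 = 18.7 → m = 18.7 / (10 × 1.9) = 0.984 kg.

m ≈ 0.984 kg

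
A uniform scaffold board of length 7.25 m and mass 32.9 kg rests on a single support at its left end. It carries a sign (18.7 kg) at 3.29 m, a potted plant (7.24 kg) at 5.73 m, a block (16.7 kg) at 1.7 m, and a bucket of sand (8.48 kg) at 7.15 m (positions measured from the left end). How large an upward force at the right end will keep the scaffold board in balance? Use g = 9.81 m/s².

F ≈ 421 N

About the left end:
Beam weight: 32.9 × 9.81 = 322.7 N down at 3.625 m → arm 3.625 m, τ = 322.7 × 3.625 = 1170 N·m clockwise.
Sign: 18.7 × 9.81 = 183.4 N down at 3.29 m → arm 3.29 m, τ = 183.4 × 3.29 = 603.4 N·m clockwise.
Potted plant: 7.24 × 9.81 = 71.02 N down at 5.73 m → arm 5.73 m, τ = 71.02 × 5.73 = 406.9 N·m clockwise.
Block: 16.7 × 9.81 = 163.8 N down at 1.7 m → arm 1.7 m, τ = 163.8 × 1.7 = 278.5 N·m clockwise.
Bucket of sand: 8.48 × 9.81 = 83.19 N down at 7.15 m → arm 7.15 m, τ = 83.19 × 7.15 = 594.8 N·m clockwise.
Net moment of the loads = 3054 N·m clockwise.
The upward force F acts at the right end, arm 7.25 m, giving F × 7.25 counterclockwise.
Balancing moments: F × 7.25 = 3054, giving F = 3054 / 7.25 = 421 N.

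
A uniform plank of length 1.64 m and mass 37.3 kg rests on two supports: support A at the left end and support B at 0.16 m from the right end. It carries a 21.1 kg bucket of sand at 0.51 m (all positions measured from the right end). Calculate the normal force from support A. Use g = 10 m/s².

Sum moments about support B (its reaction then has zero moment arm).
Beam weight: 37.3 × 10 = 373 N down at 0.82 m → arm 0.66 m, τ = 373 × 0.66 = 246.2 N·m counterclockwise.
Bucket of sand: 21.1 × 10 = 211 N down at 0.51 m → arm 0.35 m, τ = 211 × 0.35 = 73.85 N·m counterclockwise.
Net load moment about support B = 320 N·m counterclockwise.
Reaction R at support A is upward at 1.64 m, arm 1.48 m → moment R × 1.48 clockwise.
Balancing moments: R × 1.48 = 320, giving R = 216 N.

R_A ≈ 216 N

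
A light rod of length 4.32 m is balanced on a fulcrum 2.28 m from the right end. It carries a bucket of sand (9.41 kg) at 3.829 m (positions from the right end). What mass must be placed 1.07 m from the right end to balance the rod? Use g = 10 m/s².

Taking torques about the fulcrum (at 2.28 m from the right end):
Bucket of sand: 9.41 × 10 = 94.1 N down at 3.829 m → arm 1.549 m, τ = 94.1 × 1.549 = 145.8 N·m counterclockwise.
Net moment of known loads = 145.8 N·m counterclockwise.
An unknown mass m at 1.07 m has arm 1.21 m; its moment is m·g·1.21 clockwise.
Στ = 0 ⇒ m × 10 × 1.21 = 145.8 ⇒ m = 145.8 / (10 × 1.21) = 12 kg.

m ≈ 12 kg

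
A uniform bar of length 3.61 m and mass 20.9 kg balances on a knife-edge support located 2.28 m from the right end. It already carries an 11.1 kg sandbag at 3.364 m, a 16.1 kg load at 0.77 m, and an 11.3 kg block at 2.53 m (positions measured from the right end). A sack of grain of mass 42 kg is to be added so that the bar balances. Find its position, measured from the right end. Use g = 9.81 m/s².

Take moments about the knife-edge support (at 2.28 m from the right end).
Beam weight: 20.9 × 9.81 = 205 N down at 1.805 m → arm 0.475 m, τ = 205 × 0.475 = 97.38 N·m clockwise.
Sandbag: 11.1 × 9.81 = 108.9 N down at 3.364 m → arm 1.084 m, τ = 108.9 × 1.084 = 118 N·m counterclockwise.
Load: 16.1 × 9.81 = 157.9 N down at 0.77 m → arm 1.51 m, τ = 157.9 × 1.51 = 238.4 N·m clockwise.
Block: 11.3 × 9.81 = 110.9 N down at 2.53 m → arm 0.25 m, τ = 110.9 × 0.25 = 27.73 N·m counterclockwise.
Net moment of existing loads = 190.1 N·m clockwise.
The sack of grain weighs 42 × 9.81 = 412 N and must supply an equal counterclockwise moment, so its lever arm about the knife-edge support is 190.1 / 412 = 0.461 m.
That puts it at 2.28 + 0.461 = 2.74 m from the right end.

x ≈ 2.74 m from the right end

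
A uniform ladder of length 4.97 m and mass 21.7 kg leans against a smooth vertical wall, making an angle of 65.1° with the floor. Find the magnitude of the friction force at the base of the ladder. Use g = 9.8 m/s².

Taking torques about the foot of the ladder:
Ladder weight 21.7×9.8 = 212.7 N acts at 2.485 m along the ladder; its horizontal arm is 2.485·cos65.1° = 1.046 m → τ = 222.5 N·m clockwise.
Wall normal N acts horizontally at the top; its moment arm is the height L sinθ = 4.97·sin65.1° = 4.508 m, counterclockwise.
For rotational equilibrium, N × 4.508 = 222.5, so N = 49.4 N.
ΣFx = 0: friction at the foot balances the wall's push, so f = N_wall = 49.4 N.

f ≈ 49.4 N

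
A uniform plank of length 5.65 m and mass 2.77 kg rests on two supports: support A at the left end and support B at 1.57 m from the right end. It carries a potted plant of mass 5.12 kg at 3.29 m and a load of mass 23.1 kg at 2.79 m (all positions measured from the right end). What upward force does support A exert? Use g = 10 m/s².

R_A ≈ 99.2 N

About support B:
Beam weight: 2.77 × 10 = 27.7 N down at 2.825 m → arm 1.255 m, τ = 27.7 × 1.255 = 34.76 N·m counterclockwise.
Potted plant: 5.12 × 10 = 51.2 N down at 3.29 m → arm 1.72 m, τ = 51.2 × 1.72 = 88.06 N·m counterclockwise.
Load: 23.1 × 10 = 231 N down at 2.79 m → arm 1.22 m, τ = 231 × 1.22 = 281.8 N·m counterclockwise.
Net load moment about support B = 404.6 N·m counterclockwise.
Reaction R at support A is upward at 5.65 m, arm 4.08 m → moment R × 4.08 clockwise.
Balancing moments: R × 4.08 = 404.6, giving R = 99.2 N.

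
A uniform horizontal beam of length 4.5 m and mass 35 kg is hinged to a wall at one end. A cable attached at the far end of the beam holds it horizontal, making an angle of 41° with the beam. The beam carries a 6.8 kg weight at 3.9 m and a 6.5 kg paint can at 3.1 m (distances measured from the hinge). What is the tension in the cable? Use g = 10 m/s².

T ≈ 425 N

About the hinge:
Beam weight: 35 × 10 = 350 N down at 2.25 m → arm 2.25 m, τ = 350 × 2.25 = 787.5 N·m clockwise.
Weight: 6.8 × 10 = 68 N down at 3.9 m → arm 3.9 m, τ = 68 × 3.9 = 265.2 N·m clockwise.
Paint can: 6.5 × 10 = 65 N down at 3.1 m → arm 3.1 m, τ = 65 × 3.1 = 201.5 N·m clockwise.
Total clockwise load moment = 1254 N·m.
The cable tension T acts at 4.5 m; only its component perpendicular to the beam, T sinθ, produces torque. sin 41° = 0.6561.
For rotational equilibrium, T × 4.5 × 0.6561 = 1254, so T = 1254 / 2.952 = 425 N.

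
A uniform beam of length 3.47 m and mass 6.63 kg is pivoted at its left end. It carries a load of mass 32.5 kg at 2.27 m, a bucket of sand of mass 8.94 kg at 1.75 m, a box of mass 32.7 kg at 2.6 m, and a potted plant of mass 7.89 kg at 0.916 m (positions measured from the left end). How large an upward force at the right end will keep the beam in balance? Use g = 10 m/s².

Take moments about the left end.
Beam weight: 6.63 × 10 = 66.3 N down at 1.735 m → arm 1.735 m, τ = 66.3 × 1.735 = 115 N·m clockwise.
Load: 32.5 × 10 = 325 N down at 2.27 m → arm 2.27 m, τ = 325 × 2.27 = 737.8 N·m clockwise.
Bucket of sand: 8.94 × 10 = 89.4 N down at 1.75 m → arm 1.75 m, τ = 89.4 × 1.75 = 156.5 N·m clockwise.
Box: 32.7 × 10 = 327 N down at 2.6 m → arm 2.6 m, τ = 327 × 2.6 = 850.2 N·m clockwise.
Potted plant: 7.89 × 10 = 78.9 N down at 0.916 m → arm 0.916 m, τ = 78.9 × 0.916 = 72.27 N·m clockwise.
Net moment of the loads = 1932 N·m clockwise.
The upward force F acts at the right end, arm 3.47 m, giving F × 3.47 counterclockwise.
Στ = 0 ⇒ F × 3.47 = 1932 ⇒ F = 1932 / 3.47 = 557 N.

F ≈ 557 N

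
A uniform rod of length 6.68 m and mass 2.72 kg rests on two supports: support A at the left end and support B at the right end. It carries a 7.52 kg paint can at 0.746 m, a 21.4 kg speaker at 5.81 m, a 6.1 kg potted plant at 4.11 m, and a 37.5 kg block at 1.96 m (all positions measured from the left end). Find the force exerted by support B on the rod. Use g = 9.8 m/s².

Take moments about support A.
Beam weight: 2.72 × 9.8 = 26.66 N down at 3.34 m → arm 3.34 m, τ = 26.66 × 3.34 = 89.04 N·m clockwise.
Paint can: 7.52 × 9.8 = 73.7 N down at 0.746 m → arm 0.746 m, τ = 73.7 × 0.746 = 54.98 N·m clockwise.
Speaker: 21.4 × 9.8 = 209.7 N down at 5.81 m → arm 5.81 m, τ = 209.7 × 5.81 = 1218 N·m clockwise.
Potted plant: 6.1 × 9.8 = 59.78 N down at 4.11 m → arm 4.11 m, τ = 59.78 × 4.11 = 245.7 N·m clockwise.
Block: 37.5 × 9.8 = 367.5 N down at 1.96 m → arm 1.96 m, τ = 367.5 × 1.96 = 720.3 N·m clockwise.
Net load moment about support A = 2328 N·m clockwise.
Reaction R at support B is upward at 6.68 m, arm 6.68 m → moment R × 6.68 counterclockwise.
Balancing moments: R × 6.68 = 2328, giving R = 349 N.

R_B ≈ 349 N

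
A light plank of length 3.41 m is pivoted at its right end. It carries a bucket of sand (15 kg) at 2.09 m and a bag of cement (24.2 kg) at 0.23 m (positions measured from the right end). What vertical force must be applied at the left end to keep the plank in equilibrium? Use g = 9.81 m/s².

F ≈ 106 N

Sum moments about the right end (the unknown pivot reaction has zero arm there).
Bucket of sand: 15 × 9.81 = 147.2 N down at 2.09 m → arm 2.09 m, τ = 147.2 × 2.09 = 307.6 N·m counterclockwise.
Bag of cement: 24.2 × 9.81 = 237.4 N down at 0.23 m → arm 0.23 m, τ = 237.4 × 0.23 = 54.6 N·m counterclockwise.
Net moment of the loads = 362.2 N·m counterclockwise.
The upward force F acts at the left end, arm 3.41 m, giving F × 3.41 clockwise.
Στ = 0 ⇒ F × 3.41 = 362.2 ⇒ F = 362.2 / 3.41 = 106 N.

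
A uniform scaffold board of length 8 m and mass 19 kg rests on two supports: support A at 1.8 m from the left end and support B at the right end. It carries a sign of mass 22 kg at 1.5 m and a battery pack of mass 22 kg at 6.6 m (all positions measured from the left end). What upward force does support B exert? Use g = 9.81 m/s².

Take moments about support A.
Beam weight: 19 × 9.81 = 186.4 N down at 4 m → arm 2.2 m, τ = 186.4 × 2.2 = 410.1 N·m clockwise.
Sign: 22 × 9.81 = 215.8 N down at 1.5 m → arm 0.3 m, τ = 215.8 × 0.3 = 64.74 N·m counterclockwise.
Battery pack: 22 × 9.81 = 215.8 N down at 6.6 m → arm 4.8 m, τ = 215.8 × 4.8 = 1036 N·m clockwise.
Net load moment about support A = 1381 N·m clockwise.
Reaction R at support B is upward at 8 m, arm 6.2 m → moment R × 6.2 counterclockwise.
Στ = 0 ⇒ R × 6.2 = 1381 ⇒ R = 223 N.

R_B ≈ 223 N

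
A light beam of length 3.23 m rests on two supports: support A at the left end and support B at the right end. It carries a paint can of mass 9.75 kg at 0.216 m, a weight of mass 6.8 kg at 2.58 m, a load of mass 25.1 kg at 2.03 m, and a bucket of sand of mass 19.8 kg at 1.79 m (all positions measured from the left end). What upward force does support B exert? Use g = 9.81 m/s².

About support A:
Paint can: 9.75 × 9.81 = 95.65 N down at 0.216 m → arm 0.216 m, τ = 95.65 × 0.216 = 20.66 N·m clockwise.
Weight: 6.8 × 9.81 = 66.71 N down at 2.58 m → arm 2.58 m, τ = 66.71 × 2.58 = 172.1 N·m clockwise.
Load: 25.1 × 9.81 = 246.2 N down at 2.03 m → arm 2.03 m, τ = 246.2 × 2.03 = 499.8 N·m clockwise.
Bucket of sand: 19.8 × 9.81 = 194.2 N down at 1.79 m → arm 1.79 m, τ = 194.2 × 1.79 = 347.6 N·m clockwise.
Net load moment about support A = 1040 N·m clockwise.
Reaction R at support B is upward at 3.23 m, arm 3.23 m → moment R × 3.23 counterclockwise.
Balancing moments: R × 3.23 = 1040, giving R = 322 N.

R_B ≈ 322 N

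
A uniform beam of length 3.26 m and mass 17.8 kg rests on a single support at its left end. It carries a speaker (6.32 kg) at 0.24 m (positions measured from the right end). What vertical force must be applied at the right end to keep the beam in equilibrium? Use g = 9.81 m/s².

F ≈ 145 N

Taking torques about the left end:
Beam weight: 17.8 × 9.81 = 174.6 N down at 1.63 m → arm 1.63 m, τ = 174.6 × 1.63 = 284.6 N·m clockwise.
Speaker: 6.32 × 9.81 = 62 N down at 0.24 m → arm 3.02 m, τ = 62 × 3.02 = 187.2 N·m clockwise.
Net moment of the loads = 471.8 N·m clockwise.
The upward force F acts at the right end, arm 3.26 m, giving F × 3.26 counterclockwise.
Balancing moments: F × 3.26 = 471.8, giving F = 471.8 / 3.26 = 145 N.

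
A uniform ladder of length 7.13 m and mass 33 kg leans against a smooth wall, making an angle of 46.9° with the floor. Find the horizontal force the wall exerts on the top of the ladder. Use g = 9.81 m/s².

N_wall ≈ 151 N

Choose the foot of the ladder as the axis so the floor normal and friction both act there and drop out.
Ladder weight 33×9.81 = 323.7 N acts at 3.565 m along the ladder; its horizontal arm is 3.565·cos46.9° = 2.436 m → τ = 788.5 N·m clockwise.
Wall normal N acts horizontally at the top; its moment arm is the height L sinθ = 7.13·sin46.9° = 5.206 m, counterclockwise.
For rotational equilibrium, N × 5.206 = 788.5, so N = 151 N.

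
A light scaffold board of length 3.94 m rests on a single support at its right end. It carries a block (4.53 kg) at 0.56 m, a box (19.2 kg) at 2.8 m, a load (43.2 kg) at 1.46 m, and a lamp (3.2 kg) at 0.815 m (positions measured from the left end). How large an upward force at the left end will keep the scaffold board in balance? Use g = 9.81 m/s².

Take moments about the right end.
Block: 4.53 × 9.81 = 44.44 N down at 0.56 m → arm 3.38 m, τ = 44.44 × 3.38 = 150.2 N·m counterclockwise.
Box: 19.2 × 9.81 = 188.4 N down at 2.8 m → arm 1.14 m, τ = 188.4 × 1.14 = 214.8 N·m counterclockwise.
Load: 43.2 × 9.81 = 423.8 N down at 1.46 m → arm 2.48 m, τ = 423.8 × 2.48 = 1051 N·m counterclockwise.
Lamp: 3.2 × 9.81 = 31.39 N down at 0.815 m → arm 3.125 m, τ = 31.39 × 3.125 = 98.09 N·m counterclockwise.
Net moment of the loads = 1514 N·m counterclockwise.
The upward force F acts at the left end, arm 3.94 m, giving F × 3.94 clockwise.
Balancing moments: F × 3.94 = 1514, giving F = 1514 / 3.94 = 384 N.

F ≈ 384 N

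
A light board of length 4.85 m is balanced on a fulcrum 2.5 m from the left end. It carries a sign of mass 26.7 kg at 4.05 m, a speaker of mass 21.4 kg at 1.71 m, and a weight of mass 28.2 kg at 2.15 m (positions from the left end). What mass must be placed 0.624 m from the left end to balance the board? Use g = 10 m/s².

Choose the fulcrum (at 2.5 m from the left end) as the axis so the support reaction has zero arm there.
Sign: 26.7 × 10 = 267 N down at 4.05 m → arm 1.55 m, τ = 267 × 1.55 = 413.9 N·m clockwise.
Speaker: 21.4 × 10 = 214 N down at 1.71 m → arm 0.79 m, τ = 214 × 0.79 = 169.1 N·m counterclockwise.
Weight: 28.2 × 10 = 282 N down at 2.15 m → arm 0.35 m, τ = 282 × 0.35 = 98.7 N·m counterclockwise.
Net moment of known loads = 146.1 N·m clockwise.
An unknown mass m at 0.624 m has arm 1.876 m; its moment is m·g·1.876 counterclockwise.
For rotational equilibrium, m × 10 × 1.876 = 146.1, so m = 146.1 / (10 × 1.876) = 7.79 kg.

m ≈ 7.79 kg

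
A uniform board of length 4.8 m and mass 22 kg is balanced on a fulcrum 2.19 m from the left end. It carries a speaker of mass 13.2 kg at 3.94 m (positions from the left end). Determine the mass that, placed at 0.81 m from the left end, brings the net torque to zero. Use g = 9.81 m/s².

About the fulcrum (at 2.19 m from the left end):
Beam weight: 22 × 9.81 = 215.8 N down at 2.4 m → arm 0.21 m, τ = 215.8 × 0.21 = 45.32 N·m clockwise.
Speaker: 13.2 × 9.81 = 129.5 N down at 3.94 m → arm 1.75 m, τ = 129.5 × 1.75 = 226.6 N·m clockwise.
Net moment of known loads = 271.9 N·m clockwise.
An unknown mass m at 0.81 m has arm 1.38 m; its moment is m·g·1.38 counterclockwise.
Balancing moments: m × 9.81 × 1.38 = 271.9, giving m = 271.9 / (9.81 × 1.38) = 20.1 kg.

m ≈ 20.1 kg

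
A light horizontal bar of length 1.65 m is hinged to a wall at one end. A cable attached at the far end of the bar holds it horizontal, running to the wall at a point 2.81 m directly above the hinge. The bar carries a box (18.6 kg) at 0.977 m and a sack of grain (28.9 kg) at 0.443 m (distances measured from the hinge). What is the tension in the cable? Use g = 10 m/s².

About the hinge:
Box: 18.6 × 10 = 186 N down at 0.977 m → arm 0.977 m, τ = 186 × 0.977 = 181.7 N·m clockwise.
Sack of grain: 28.9 × 10 = 289 N down at 0.443 m → arm 0.443 m, τ = 289 × 0.443 = 128 N·m clockwise.
Total clockwise load moment = 309.7 N·m.
The cable tension T acts at 1.65 m; only its component perpendicular to the bar, T sinθ, produces torque. sinθ = h/√(h²+d²) = 2.81/√(2.81²+1.65²) = 0.8623.
Setting net torque to zero: T × 1.65 × 0.8623 = 309.7 → T = 309.7 / 1.423 = 218 N.

T ≈ 218 N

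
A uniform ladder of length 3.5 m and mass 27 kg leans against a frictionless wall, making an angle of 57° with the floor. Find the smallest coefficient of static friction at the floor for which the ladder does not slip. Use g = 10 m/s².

Taking torques about the foot of the ladder:
Ladder weight 27×10 = 270 N acts at 1.75 m along the ladder; its horizontal arm is 1.75·cos57° = 0.9531 m → τ = 257.3 N·m clockwise.
Wall normal N acts horizontally at the top; its moment arm is the height L sinθ = 3.5·sin57° = 2.935 m, counterclockwise.
Στ = 0 ⇒ N × 2.935 = 257.3 ⇒ N = 87.67 N.
ΣFx = 0 ⇒ f = N_wall = 87.67 N. ΣFy = 0 ⇒ N_floor = 270 N.
μ_min = f / N_floor = 87.67 / 270 = 0.325.

μ_min ≈ 0.325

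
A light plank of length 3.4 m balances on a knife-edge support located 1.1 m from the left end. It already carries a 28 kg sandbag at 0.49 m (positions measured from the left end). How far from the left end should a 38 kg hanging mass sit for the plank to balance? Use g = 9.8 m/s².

Choose the knife-edge support (at 1.1 m from the left end) as the axis so the support reaction has zero arm there.
Sandbag: 28 × 9.8 = 274.4 N down at 0.49 m → arm 0.61 m, τ = 274.4 × 0.61 = 167.4 N·m counterclockwise.
Net moment of existing loads = 167.4 N·m counterclockwise.
The hanging mass weighs 38 × 9.8 = 372.4 N and must supply an equal clockwise moment, so its lever arm about the knife-edge support is 167.4 / 372.4 = 0.45 m.
That puts it at 1.1 + 0.45 = 1.55 m from the left end.

x ≈ 1.55 m from the left end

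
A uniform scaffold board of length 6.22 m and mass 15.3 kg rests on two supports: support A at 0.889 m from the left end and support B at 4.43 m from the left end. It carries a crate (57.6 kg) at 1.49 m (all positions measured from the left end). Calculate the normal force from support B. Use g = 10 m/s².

R_B ≈ 194 N

Taking torques about support A:
Beam weight: 15.3 × 10 = 153 N down at 3.11 m → arm 2.221 m, τ = 153 × 2.221 = 339.8 N·m clockwise.
Crate: 57.6 × 10 = 576 N down at 1.49 m → arm 0.601 m, τ = 576 × 0.601 = 346.2 N·m clockwise.
Net load moment about support A = 686 N·m clockwise.
Reaction R at support B is upward at 4.43 m, arm 3.541 m → moment R × 3.541 counterclockwise.
For rotational equilibrium, R × 3.541 = 686, so R = 194 N.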